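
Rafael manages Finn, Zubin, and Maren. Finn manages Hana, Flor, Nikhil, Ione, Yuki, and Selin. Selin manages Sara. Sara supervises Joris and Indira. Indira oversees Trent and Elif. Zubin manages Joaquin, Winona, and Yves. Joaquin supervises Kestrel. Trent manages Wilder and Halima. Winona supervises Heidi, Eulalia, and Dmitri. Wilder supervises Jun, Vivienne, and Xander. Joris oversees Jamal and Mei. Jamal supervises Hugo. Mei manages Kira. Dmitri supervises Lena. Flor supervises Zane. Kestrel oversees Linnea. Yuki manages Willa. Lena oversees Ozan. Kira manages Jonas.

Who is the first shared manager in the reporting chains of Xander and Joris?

Sara

Xander's chain of managers is Wilder, Trent, Indira, Sara, Selin, Finn, Rafael. Joris's chain of managers is Sara, Selin, Finn, Rafael. The first manager that appears in both chains is Sara.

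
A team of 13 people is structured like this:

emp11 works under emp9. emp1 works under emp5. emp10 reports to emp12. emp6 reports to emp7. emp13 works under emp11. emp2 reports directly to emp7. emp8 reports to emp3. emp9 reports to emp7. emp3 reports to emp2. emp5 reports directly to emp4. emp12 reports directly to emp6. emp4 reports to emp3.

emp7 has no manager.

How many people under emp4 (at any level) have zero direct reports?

The only person in emp4's organization with no one reporting to them is emp1. That is 1.

1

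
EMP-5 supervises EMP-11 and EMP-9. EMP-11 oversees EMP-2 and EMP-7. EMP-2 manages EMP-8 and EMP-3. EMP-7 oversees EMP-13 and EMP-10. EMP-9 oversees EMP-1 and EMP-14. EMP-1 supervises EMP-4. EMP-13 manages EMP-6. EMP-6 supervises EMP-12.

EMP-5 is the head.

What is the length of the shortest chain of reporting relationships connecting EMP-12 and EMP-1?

7

EMP-12 is 5 levels below EMP-5, and EMP-1 is 2 levels below EMP-5 (their lowest common manager). The shortest path runs up from EMP-12 to EMP-5 and back down to EMP-1: 5 + 2 = 7 links.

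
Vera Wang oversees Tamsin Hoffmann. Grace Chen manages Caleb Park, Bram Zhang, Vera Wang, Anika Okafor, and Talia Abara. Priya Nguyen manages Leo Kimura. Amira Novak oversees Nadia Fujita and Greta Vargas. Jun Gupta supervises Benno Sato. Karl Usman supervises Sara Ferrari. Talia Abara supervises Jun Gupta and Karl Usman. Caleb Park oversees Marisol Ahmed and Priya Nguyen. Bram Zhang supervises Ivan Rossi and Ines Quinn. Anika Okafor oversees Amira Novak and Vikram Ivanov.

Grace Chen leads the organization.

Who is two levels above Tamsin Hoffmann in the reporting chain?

Tamsin Hoffmann reports to Vera Wang, and Vera Wang reports to Grace Chen. So Tamsin Hoffmann's skip-level manager is Grace Chen.

Grace Chen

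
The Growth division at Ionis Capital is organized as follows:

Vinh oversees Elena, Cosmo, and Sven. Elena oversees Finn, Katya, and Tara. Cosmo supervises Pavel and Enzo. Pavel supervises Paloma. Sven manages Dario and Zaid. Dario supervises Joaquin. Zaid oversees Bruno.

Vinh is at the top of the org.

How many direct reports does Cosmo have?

2

Cosmo directly manages Pavel, Enzo. That is 2 direct reports.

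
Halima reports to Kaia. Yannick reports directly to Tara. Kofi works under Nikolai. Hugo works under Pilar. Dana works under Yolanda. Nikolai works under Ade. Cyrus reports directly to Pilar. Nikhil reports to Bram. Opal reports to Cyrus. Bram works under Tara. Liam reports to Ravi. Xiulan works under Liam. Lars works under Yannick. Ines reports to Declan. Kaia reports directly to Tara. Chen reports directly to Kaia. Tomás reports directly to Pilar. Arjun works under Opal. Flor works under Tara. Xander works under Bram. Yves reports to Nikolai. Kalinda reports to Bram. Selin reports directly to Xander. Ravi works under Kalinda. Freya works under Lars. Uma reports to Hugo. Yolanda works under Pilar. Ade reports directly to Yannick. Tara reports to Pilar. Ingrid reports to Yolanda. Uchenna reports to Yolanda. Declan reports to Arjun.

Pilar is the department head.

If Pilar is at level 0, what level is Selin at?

Chain from Selin up to Pilar: Selin → Xander → Bram → Tara → Pilar. That is 4 steps up, so Selin is 4 levels below Pilar.

4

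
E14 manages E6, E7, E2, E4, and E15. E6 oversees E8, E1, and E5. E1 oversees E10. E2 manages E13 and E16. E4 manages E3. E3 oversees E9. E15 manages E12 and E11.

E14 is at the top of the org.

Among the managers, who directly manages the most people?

Direct-report counts: E14 has 5; E15 has 2; E4 has 1; E3 has 1; E2 has 2; E6 has 3; E1 has 1. The largest is 5, held by E14.

E14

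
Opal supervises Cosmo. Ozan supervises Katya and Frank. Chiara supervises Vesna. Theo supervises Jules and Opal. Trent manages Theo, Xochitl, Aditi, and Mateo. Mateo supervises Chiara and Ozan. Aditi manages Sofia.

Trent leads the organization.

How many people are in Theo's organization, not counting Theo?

3

Theo directly manages Jules, Opal. Jules has no reports. Under Opal: Cosmo (1). So Theo's organization is 2 direct reports plus everyone under them: 1 + 2 = 3.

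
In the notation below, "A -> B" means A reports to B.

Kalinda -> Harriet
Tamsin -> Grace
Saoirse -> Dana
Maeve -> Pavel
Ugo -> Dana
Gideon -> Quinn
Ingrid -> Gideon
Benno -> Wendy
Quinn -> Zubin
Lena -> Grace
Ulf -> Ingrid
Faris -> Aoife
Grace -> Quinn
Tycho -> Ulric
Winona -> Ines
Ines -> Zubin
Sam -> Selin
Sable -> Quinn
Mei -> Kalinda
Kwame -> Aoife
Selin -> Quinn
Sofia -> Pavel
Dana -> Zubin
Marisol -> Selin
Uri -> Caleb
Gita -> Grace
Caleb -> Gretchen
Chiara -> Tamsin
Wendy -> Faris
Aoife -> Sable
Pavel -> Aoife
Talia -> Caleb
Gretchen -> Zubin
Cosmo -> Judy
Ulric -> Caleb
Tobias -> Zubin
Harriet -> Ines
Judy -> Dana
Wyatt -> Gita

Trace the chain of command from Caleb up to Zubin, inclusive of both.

Caleb -> Gretchen -> Zubin

Caleb reports to Gretchen. Gretchen reports to Zubin. Zubin is at the top.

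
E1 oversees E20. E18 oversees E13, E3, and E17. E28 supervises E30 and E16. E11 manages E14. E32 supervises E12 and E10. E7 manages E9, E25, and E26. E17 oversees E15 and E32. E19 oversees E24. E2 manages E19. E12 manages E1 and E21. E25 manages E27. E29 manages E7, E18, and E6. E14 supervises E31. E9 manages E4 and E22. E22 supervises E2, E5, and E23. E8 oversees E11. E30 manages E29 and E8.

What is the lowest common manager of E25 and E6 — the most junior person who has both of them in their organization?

E29

E25's chain of managers is E7, E29, E30, E28. E6's chain of managers is E29, E30, E28. The first manager that appears in both chains is E29.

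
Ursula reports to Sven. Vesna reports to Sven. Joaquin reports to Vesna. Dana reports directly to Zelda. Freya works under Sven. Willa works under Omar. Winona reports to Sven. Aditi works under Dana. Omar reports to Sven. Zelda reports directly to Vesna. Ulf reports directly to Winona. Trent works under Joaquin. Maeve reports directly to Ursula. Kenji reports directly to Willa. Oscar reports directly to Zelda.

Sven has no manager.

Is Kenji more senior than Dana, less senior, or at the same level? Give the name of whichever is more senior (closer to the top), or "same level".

Both Kenji and Dana are 3 levels below Sven.

same level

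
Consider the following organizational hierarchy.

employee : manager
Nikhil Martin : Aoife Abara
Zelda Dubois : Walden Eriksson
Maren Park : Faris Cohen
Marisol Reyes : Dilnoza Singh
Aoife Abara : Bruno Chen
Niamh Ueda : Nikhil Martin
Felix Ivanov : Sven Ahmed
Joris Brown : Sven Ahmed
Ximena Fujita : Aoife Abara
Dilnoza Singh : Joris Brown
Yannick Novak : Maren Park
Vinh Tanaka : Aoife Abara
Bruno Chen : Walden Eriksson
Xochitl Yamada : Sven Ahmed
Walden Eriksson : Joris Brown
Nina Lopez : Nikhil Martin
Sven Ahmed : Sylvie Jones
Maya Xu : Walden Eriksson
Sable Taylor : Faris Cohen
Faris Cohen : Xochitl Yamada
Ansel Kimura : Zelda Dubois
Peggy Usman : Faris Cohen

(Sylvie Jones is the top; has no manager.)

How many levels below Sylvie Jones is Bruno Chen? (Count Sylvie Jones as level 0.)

Chain from Bruno Chen up to Sylvie Jones: Bruno Chen → Walden Eriksson → Joris Brown → Sven Ahmed → Sylvie Jones. That is 4 steps up, so Bruno Chen is 4 levels below Sylvie Jones.

4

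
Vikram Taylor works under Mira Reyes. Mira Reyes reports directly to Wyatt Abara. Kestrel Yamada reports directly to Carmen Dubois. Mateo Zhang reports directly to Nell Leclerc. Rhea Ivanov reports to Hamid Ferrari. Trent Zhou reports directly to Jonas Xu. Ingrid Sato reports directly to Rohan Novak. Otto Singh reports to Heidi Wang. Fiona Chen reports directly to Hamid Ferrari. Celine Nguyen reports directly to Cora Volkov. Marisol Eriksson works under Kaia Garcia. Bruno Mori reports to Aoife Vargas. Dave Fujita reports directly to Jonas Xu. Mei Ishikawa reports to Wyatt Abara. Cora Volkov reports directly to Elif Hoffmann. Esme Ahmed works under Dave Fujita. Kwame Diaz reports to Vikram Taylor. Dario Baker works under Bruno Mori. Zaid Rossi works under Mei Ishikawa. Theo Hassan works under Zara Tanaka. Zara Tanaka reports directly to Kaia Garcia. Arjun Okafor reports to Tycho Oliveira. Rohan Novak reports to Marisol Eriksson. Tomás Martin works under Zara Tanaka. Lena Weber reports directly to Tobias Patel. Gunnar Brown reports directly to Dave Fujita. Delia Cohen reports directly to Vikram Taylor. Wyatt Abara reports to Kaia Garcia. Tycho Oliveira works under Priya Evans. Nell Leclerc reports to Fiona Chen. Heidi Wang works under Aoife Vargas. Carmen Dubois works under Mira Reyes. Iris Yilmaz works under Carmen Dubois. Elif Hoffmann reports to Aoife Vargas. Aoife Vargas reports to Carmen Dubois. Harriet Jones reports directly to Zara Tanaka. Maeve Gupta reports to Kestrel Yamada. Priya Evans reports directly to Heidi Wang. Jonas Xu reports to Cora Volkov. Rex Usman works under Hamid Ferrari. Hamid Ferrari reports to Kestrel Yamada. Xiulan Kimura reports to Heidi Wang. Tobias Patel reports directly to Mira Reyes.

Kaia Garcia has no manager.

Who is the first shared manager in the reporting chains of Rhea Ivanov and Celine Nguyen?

Rhea Ivanov's chain of managers is Hamid Ferrari, Kestrel Yamada, Carmen Dubois, Mira Reyes, Wyatt Abara, Kaia Garcia. Celine Nguyen's chain of managers is Cora Volkov, Elif Hoffmann, Aoife Vargas, Carmen Dubois, Mira Reyes, Wyatt Abara, Kaia Garcia. The first manager that appears in both chains is Carmen Dubois.

Carmen Dubois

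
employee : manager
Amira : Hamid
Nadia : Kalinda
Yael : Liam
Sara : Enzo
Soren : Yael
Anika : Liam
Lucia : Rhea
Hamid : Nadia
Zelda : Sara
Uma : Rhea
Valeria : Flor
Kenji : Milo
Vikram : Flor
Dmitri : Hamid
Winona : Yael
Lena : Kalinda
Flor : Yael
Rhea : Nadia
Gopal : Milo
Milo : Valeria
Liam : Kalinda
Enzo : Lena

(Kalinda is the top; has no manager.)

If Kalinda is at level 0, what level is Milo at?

Chain from Milo up to Kalinda: Milo → Valeria → Flor → Yael → Liam → Kalinda. That is 5 steps up, so Milo is 5 levels below Kalinda.

5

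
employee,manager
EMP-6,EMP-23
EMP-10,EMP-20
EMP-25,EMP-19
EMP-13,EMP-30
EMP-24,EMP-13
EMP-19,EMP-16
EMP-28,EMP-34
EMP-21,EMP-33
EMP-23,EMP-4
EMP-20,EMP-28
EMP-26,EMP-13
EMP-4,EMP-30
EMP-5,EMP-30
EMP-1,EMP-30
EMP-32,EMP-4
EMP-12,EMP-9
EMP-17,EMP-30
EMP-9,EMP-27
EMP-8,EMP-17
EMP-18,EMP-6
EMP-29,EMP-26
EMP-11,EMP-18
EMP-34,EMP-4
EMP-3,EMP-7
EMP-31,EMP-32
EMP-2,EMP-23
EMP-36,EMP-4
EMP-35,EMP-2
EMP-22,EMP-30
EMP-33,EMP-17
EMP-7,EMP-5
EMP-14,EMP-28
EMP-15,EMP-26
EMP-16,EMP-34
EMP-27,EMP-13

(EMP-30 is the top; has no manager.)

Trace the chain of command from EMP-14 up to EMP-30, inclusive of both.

EMP-14 reports to EMP-28. EMP-28 reports to EMP-34. EMP-34 reports to EMP-4. EMP-4 reports to EMP-30. EMP-30 is at the top.

EMP-14 -> EMP-28 -> EMP-34 -> EMP-4 -> EMP-30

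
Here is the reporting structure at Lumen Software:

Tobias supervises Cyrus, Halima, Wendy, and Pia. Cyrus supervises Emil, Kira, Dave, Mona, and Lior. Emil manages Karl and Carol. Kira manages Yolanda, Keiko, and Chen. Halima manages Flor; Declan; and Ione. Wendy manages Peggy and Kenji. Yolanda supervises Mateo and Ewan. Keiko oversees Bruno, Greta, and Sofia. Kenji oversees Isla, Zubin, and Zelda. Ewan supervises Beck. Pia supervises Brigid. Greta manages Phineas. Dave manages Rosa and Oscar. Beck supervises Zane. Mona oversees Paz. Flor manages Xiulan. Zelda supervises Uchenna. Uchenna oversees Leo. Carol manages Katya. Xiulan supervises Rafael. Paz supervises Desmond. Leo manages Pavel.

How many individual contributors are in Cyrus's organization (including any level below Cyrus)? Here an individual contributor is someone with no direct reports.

The people in Cyrus's organization with no one reporting to them are Lior, Desmond, Rosa, Oscar, Chen, Sofia, Phineas, Bruno, Mateo, Zane, Katya, Karl. That is 12.

12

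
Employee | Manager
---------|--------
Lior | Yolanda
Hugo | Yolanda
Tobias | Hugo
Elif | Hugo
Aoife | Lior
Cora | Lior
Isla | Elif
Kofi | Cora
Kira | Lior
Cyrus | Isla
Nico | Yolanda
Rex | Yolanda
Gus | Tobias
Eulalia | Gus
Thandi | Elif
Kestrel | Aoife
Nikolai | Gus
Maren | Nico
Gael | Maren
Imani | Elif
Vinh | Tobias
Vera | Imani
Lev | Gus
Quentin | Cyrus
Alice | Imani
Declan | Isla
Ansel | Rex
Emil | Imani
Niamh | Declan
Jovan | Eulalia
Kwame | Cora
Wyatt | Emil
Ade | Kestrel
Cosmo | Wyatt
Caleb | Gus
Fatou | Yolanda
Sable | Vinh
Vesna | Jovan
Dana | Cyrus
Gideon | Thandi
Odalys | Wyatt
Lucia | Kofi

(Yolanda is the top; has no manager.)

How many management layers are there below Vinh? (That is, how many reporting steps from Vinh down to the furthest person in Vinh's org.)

1

The longest chain under Vinh runs Vinh → Sable, which is 1 level below Vinh.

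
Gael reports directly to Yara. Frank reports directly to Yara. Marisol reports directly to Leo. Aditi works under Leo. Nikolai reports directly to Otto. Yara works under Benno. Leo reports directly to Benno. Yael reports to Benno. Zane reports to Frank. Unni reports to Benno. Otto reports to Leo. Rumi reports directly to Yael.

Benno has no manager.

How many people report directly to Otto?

Otto directly manages Nikolai. That is 1 direct report.

1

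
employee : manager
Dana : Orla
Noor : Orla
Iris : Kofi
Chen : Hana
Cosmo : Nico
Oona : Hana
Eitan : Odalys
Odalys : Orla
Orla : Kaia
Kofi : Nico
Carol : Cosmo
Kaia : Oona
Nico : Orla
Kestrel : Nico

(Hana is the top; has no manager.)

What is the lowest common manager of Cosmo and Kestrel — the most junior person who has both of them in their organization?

Cosmo's chain of managers is Nico, Orla, Kaia, Oona, Hana. Kestrel's chain of managers is Nico, Orla, Kaia, Oona, Hana. The first manager that appears in both chains is Nico.

Nico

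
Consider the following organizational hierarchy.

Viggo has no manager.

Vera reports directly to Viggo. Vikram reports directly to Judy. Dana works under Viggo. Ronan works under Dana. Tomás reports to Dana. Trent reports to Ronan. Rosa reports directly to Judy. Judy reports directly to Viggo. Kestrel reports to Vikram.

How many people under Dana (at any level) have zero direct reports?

The people in Dana's organization with no one reporting to them are Tomás, Trent. That is 2.

2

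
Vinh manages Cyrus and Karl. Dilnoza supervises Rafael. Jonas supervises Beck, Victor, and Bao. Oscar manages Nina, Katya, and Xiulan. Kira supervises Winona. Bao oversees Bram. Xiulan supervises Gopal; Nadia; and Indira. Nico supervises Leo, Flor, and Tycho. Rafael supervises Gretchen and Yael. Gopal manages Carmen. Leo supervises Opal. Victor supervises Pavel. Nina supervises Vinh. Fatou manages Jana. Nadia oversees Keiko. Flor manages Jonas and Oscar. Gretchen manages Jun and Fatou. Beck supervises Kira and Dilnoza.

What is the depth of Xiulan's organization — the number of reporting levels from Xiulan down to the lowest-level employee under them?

The longest chain under Xiulan runs Xiulan → Gopal → Carmen, which is 2 levels below Xiulan.

2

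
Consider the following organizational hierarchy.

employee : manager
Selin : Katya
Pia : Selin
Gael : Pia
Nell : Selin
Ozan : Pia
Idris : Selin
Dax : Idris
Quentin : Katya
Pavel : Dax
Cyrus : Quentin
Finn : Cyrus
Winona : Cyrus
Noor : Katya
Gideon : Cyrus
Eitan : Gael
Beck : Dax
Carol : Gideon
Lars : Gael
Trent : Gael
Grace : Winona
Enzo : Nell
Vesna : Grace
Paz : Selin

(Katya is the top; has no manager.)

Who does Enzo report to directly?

Nell

Enzo reports directly to Nell.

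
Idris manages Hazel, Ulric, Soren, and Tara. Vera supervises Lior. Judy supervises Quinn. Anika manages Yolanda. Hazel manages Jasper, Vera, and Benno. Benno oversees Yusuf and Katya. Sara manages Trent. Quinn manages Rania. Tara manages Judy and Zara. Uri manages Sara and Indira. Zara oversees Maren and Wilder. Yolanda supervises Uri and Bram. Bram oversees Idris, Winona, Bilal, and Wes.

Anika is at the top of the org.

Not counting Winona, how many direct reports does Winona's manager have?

3

Winona reports to Bram. Bram's other direct reports are Idris, Bilal, Wes — 3 peers.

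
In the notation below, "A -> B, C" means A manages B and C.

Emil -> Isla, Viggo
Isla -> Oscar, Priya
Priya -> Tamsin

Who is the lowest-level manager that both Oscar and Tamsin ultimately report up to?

Isla

Oscar's chain of managers is Isla, Emil. Tamsin's chain of managers is Priya, Isla, Emil. The first manager that appears in both chains is Isla.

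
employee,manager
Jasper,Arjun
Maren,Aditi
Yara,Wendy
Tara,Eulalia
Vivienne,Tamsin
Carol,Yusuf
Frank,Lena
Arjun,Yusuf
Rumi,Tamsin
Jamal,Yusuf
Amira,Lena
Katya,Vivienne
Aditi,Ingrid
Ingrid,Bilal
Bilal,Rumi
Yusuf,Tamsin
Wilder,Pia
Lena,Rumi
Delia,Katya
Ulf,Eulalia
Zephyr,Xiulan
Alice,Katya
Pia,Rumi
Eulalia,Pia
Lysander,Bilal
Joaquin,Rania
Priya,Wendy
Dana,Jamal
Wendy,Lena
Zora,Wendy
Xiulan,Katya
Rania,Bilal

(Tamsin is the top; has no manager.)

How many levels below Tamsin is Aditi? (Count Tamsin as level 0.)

Chain from Aditi up to Tamsin: Aditi → Ingrid → Bilal → Rumi → Tamsin. That is 4 steps up, so Aditi is 4 levels below Tamsin.

4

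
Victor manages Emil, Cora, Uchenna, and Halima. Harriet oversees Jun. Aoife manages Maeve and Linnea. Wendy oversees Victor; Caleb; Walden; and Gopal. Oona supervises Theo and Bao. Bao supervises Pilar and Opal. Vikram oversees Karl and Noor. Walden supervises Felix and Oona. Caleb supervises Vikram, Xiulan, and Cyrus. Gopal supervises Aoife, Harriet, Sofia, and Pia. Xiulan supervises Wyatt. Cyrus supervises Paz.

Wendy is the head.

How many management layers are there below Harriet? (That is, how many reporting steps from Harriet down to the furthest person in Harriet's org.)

1

The longest chain under Harriet runs Harriet → Jun, which is 1 level below Harriet.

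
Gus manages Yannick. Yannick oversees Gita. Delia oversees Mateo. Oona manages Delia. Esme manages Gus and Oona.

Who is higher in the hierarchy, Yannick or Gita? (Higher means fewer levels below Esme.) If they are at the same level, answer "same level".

Yannick

Yannick is 2 levels below Esme; Gita is 3. Yannick is higher.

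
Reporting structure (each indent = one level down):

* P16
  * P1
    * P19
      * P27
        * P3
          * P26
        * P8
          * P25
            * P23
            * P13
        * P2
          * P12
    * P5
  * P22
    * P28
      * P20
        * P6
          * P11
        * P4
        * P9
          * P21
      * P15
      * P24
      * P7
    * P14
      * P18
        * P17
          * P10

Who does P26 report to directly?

P3

P26 reports directly to P3.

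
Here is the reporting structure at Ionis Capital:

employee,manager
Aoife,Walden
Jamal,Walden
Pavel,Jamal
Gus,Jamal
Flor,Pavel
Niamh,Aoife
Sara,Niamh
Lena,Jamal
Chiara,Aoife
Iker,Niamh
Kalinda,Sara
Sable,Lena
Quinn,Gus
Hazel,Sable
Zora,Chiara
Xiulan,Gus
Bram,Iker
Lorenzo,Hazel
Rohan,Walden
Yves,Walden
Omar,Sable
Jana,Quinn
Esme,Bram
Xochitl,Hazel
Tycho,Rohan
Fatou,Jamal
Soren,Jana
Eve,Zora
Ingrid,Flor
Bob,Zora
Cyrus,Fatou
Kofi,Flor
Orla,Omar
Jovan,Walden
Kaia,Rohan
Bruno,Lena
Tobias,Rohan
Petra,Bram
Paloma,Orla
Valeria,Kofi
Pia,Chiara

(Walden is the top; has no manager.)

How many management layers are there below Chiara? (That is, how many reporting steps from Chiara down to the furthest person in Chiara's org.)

The longest chain under Chiara runs Chiara → Zora → Bob, which is 2 levels below Chiara.

2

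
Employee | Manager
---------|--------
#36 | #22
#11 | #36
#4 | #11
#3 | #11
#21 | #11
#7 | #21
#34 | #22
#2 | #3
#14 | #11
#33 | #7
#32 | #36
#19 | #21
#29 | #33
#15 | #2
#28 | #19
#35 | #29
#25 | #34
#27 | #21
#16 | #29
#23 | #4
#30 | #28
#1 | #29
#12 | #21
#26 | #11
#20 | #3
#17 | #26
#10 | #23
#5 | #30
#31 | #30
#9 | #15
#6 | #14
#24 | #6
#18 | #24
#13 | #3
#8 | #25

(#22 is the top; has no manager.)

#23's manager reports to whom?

#23 reports to #4, and #4 reports to #11. So #23's skip-level manager is #11.

#11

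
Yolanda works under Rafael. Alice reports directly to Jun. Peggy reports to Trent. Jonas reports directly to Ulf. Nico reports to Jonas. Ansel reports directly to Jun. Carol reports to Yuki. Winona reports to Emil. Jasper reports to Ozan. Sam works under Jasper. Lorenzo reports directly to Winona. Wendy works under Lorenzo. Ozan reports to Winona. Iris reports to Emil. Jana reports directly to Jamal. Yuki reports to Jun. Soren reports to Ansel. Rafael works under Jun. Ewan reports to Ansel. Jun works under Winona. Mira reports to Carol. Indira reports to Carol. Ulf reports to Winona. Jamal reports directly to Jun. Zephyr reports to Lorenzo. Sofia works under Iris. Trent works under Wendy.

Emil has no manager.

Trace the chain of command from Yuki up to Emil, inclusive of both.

Yuki -> Jun -> Winona -> Emil

Yuki reports to Jun. Jun reports to Winona. Winona reports to Emil. Emil is at the top.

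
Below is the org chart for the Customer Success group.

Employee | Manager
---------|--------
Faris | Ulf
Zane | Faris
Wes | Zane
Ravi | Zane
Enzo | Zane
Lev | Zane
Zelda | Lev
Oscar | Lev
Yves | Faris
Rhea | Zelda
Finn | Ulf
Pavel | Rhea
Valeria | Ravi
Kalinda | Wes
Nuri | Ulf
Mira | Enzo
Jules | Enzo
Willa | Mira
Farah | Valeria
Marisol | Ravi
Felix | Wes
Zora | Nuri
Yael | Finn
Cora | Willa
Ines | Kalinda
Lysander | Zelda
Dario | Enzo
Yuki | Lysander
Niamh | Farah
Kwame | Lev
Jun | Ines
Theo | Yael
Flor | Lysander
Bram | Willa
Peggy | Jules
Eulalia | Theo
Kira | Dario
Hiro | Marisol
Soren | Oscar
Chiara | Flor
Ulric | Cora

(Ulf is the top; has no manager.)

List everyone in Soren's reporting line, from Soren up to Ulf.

Soren reports to Oscar. Oscar reports to Lev. Lev reports to Zane. Zane reports to Faris. Faris reports to Ulf. Ulf is at the top.

Soren -> Oscar -> Lev -> Zane -> Faris -> Ulf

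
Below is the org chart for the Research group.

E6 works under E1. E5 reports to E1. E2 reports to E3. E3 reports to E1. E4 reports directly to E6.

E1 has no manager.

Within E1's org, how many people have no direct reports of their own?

The people in E1's organization with no one reporting to them are E5, E2, E4. That is 3.

3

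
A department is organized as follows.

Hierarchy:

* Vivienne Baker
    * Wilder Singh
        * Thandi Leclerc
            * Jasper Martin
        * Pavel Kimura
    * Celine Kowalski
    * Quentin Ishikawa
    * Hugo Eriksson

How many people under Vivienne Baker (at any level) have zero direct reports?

The people in Vivienne Baker's organization with no one reporting to them are Hugo Eriksson, Quentin Ishikawa, Celine Kowalski, Pavel Kimura, Jasper Martin. That is 5.

5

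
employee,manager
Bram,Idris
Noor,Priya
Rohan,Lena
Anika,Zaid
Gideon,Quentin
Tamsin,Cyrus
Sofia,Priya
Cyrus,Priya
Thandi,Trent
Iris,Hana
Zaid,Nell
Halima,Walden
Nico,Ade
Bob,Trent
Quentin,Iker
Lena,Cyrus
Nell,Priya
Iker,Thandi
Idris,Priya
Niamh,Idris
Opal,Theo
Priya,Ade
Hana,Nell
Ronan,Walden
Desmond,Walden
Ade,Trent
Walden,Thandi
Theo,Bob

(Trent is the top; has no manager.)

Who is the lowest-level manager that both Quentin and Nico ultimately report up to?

Quentin's chain of managers is Iker, Thandi, Trent. Nico's chain of managers is Ade, Trent. The first manager that appears in both chains is Trent.

Trent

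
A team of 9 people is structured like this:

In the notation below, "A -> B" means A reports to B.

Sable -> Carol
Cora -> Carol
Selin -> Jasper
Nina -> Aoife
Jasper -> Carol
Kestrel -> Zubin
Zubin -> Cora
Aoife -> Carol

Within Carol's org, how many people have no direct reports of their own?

The people in Carol's organization with no one reporting to them are Selin, Sable, Kestrel, Nina. That is 4.

4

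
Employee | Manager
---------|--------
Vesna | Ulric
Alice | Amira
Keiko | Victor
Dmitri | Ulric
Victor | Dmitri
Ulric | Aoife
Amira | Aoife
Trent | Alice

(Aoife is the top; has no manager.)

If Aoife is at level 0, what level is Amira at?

1

Chain from Amira up to Aoife: Amira → Aoife. That is 1 step up, so Amira is 1 level below Aoife.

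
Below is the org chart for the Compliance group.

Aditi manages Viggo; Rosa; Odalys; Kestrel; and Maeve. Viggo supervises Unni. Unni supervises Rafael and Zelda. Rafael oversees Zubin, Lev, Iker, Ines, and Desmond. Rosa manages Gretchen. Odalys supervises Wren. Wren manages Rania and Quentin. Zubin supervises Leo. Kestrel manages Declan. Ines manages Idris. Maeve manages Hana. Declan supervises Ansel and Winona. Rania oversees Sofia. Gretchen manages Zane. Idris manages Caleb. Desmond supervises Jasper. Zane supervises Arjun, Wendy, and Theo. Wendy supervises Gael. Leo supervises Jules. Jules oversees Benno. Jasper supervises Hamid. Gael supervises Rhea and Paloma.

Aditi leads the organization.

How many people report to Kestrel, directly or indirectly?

3

Kestrel directly manages Declan. Under Declan: Winona, Ansel (2). That's 3 in total.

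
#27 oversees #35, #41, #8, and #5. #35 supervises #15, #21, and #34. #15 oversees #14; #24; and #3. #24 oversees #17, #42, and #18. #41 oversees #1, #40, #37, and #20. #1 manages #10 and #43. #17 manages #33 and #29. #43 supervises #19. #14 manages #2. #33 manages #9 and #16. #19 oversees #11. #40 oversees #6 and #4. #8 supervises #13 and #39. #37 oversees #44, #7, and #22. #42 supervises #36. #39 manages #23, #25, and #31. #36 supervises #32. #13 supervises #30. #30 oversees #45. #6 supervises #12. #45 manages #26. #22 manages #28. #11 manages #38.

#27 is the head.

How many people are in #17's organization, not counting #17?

#17 directly manages #33, #29. Under #33: #16, #9 (2). #29 has no reports. So #17's organization is 2 direct reports plus everyone under them: 3 + 1 = 4.

4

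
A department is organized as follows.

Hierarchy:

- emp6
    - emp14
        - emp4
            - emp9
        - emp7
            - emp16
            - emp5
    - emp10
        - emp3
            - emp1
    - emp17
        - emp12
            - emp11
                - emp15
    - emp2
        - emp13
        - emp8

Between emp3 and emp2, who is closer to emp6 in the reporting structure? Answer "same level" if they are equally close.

emp2

emp3 is 2 levels below emp6; emp2 is 1. emp2 is higher.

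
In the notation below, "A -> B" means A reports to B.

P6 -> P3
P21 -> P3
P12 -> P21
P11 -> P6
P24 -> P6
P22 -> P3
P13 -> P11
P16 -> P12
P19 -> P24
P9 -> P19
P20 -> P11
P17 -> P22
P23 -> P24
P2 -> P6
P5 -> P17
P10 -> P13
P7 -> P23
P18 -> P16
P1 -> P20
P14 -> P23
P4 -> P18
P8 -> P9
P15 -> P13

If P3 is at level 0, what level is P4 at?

Chain from P4 up to P3: P4 → P18 → P16 → P12 → P21 → P3. That is 5 steps up, so P4 is 5 levels below P3.

5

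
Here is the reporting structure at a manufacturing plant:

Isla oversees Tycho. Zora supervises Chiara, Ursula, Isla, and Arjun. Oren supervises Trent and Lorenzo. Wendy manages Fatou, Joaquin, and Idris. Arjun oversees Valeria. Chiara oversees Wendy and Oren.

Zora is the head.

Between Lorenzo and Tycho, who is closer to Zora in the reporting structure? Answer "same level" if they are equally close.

Tycho

Lorenzo is 3 levels below Zora; Tycho is 2. Tycho is higher.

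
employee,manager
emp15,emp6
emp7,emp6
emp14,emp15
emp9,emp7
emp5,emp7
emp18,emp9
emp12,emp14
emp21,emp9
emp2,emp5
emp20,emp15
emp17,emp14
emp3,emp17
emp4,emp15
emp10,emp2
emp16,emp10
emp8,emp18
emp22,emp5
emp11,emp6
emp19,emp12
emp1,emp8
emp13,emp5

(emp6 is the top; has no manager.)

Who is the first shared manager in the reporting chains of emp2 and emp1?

emp7

emp2's chain of managers is emp5, emp7, emp6. emp1's chain of managers is emp8, emp18, emp9, emp7, emp6. The first manager that appears in both chains is emp7.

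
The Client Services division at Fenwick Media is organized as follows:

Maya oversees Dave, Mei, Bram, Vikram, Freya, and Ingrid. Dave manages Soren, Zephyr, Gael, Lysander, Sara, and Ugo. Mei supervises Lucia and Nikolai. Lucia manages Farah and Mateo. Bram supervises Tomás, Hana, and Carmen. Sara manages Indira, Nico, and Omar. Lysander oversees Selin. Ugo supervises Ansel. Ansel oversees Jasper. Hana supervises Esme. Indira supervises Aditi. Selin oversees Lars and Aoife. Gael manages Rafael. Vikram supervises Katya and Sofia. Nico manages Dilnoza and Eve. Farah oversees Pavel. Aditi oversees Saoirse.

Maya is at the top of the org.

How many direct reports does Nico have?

Nico directly manages Dilnoza, Eve. That is 2 direct reports.

2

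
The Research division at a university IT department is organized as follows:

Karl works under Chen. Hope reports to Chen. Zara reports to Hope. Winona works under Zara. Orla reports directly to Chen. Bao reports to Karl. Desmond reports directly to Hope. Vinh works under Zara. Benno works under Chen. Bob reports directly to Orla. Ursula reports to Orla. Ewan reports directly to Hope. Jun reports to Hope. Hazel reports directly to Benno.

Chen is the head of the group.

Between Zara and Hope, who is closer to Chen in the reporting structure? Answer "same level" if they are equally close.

Hope

Zara is 2 levels below Chen; Hope is 1. Hope is higher.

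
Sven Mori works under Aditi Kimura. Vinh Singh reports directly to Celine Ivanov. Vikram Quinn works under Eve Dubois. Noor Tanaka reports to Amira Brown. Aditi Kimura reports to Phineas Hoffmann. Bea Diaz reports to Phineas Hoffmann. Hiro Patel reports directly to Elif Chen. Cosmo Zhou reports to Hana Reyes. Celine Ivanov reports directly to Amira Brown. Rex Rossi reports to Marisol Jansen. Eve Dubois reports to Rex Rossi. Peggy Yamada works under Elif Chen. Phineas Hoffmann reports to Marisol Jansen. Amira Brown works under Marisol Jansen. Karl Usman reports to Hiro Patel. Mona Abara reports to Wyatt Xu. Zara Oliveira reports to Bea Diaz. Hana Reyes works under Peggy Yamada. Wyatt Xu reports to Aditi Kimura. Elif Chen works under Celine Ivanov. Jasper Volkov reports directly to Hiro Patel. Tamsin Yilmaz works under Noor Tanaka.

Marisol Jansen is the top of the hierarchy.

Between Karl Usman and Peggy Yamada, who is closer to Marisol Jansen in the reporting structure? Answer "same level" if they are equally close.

Karl Usman is 5 levels below Marisol Jansen; Peggy Yamada is 4. Peggy Yamada is higher.

Peggy Yamada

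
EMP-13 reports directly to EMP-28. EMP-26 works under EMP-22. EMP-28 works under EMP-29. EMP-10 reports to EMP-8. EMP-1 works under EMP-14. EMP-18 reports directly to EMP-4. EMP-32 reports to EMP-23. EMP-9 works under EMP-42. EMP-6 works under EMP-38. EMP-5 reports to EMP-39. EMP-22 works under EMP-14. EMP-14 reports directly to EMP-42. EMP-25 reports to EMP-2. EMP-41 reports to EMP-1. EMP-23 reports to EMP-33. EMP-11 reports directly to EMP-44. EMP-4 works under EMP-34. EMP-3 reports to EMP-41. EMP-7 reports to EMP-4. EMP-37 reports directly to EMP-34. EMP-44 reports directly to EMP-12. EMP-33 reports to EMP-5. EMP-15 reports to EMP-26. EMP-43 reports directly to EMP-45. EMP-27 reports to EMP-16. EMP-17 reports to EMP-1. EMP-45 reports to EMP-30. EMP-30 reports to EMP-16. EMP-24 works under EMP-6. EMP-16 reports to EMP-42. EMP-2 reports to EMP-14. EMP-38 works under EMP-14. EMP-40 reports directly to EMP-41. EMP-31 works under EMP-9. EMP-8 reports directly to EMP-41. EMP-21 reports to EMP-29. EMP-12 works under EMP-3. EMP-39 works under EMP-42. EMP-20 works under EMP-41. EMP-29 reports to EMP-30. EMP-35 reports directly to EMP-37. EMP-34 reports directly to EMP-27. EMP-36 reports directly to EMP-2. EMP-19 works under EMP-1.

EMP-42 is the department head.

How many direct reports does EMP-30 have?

EMP-30 directly manages EMP-29, EMP-45. That is 2 direct reports.

2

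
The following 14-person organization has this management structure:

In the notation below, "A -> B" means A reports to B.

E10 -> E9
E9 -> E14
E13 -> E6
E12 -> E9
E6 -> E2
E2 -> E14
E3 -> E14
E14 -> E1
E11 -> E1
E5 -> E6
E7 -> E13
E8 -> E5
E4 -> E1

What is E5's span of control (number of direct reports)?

E5 directly manages E8. That is 1 direct report.

1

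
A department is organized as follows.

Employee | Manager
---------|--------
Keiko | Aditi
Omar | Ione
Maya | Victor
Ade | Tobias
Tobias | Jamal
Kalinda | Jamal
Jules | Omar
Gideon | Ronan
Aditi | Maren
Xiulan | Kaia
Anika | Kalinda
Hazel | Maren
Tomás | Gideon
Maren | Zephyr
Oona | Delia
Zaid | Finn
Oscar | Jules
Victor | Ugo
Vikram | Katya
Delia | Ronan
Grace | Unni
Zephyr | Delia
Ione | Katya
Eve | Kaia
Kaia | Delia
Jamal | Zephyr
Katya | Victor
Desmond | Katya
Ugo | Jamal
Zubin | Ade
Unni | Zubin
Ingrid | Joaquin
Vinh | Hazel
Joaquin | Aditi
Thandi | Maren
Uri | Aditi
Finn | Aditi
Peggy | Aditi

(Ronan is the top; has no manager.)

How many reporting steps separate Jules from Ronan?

9

Chain from Jules up to Ronan: Jules → Omar → Ione → Katya → Victor → Ugo → Jamal → Zephyr → Delia → Ronan. That is 9 steps up, so Jules is 9 levels below Ronan.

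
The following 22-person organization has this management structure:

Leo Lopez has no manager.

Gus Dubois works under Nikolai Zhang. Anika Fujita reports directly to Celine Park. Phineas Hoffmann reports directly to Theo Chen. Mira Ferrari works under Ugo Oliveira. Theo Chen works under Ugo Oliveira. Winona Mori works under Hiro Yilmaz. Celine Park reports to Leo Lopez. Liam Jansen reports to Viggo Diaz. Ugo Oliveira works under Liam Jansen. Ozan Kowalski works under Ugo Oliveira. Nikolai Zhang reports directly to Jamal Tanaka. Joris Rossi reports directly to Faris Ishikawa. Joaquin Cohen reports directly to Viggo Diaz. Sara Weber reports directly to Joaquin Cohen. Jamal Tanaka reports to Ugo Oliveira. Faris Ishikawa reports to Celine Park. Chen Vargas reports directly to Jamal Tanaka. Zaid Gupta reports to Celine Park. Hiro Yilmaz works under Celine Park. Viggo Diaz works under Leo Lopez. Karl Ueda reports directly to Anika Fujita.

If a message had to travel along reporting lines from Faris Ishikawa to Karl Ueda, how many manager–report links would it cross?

Faris Ishikawa is 1 level below Celine Park, and Karl Ueda is 2 levels below Celine Park (their lowest common manager). The shortest path runs up from Faris Ishikawa to Celine Park and back down to Karl Ueda: 1 + 2 = 3 links.

3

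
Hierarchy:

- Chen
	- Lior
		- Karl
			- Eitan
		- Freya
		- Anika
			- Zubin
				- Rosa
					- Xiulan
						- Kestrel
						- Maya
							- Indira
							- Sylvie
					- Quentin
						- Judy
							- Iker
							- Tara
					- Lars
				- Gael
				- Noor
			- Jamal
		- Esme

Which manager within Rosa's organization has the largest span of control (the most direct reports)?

Direct-report counts within Rosa's organization: Rosa has 3; Quentin has 1; Judy has 2; Xiulan has 2; Maya has 2. The largest is 3, held by Rosa.

Rosa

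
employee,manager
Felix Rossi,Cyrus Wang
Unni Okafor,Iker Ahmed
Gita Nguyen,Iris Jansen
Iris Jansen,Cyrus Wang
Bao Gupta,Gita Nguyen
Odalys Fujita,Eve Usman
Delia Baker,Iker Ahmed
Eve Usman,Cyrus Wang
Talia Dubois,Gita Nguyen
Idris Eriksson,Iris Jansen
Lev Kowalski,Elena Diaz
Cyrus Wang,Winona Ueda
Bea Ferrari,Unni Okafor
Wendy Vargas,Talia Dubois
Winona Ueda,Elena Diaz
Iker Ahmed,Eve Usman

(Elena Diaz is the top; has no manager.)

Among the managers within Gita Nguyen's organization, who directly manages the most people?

Direct-report counts within Gita Nguyen's organization: Gita Nguyen has 2; Talia Dubois has 1. The largest is 2, held by Gita Nguyen.

Gita Nguyen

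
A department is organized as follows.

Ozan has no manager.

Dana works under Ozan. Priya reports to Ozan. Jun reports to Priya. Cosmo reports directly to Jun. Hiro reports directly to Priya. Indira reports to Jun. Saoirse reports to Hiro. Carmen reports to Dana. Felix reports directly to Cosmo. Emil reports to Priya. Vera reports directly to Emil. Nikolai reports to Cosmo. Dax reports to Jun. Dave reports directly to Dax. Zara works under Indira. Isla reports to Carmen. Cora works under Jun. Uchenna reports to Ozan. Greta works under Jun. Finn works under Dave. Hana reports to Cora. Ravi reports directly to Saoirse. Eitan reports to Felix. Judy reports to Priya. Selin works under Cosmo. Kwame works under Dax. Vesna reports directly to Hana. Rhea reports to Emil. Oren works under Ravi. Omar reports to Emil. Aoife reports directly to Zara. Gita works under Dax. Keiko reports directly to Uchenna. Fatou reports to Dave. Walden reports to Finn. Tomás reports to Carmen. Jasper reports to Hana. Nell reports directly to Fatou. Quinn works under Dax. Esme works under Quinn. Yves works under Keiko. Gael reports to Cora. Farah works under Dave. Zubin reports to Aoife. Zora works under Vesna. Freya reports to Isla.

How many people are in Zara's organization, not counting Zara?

Zara directly manages Aoife. Under Aoife: Zubin (1). That's 2 in total.

2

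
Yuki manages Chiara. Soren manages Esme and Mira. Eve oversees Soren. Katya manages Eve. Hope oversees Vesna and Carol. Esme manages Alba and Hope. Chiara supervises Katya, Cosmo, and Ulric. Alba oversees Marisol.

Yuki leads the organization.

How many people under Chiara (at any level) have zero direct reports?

6

The people in Chiara's organization with no one reporting to them are Ulric, Cosmo, Mira, Vesna, Carol, Marisol. That is 6.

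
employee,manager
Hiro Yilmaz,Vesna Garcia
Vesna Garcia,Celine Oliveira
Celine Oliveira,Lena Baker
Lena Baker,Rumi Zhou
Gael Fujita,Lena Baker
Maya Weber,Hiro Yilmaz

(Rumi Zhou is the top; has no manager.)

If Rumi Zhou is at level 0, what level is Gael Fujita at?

2

Chain from Gael Fujita up to Rumi Zhou: Gael Fujita → Lena Baker → Rumi Zhou. That is 2 steps up, so Gael Fujita is 2 levels below Rumi Zhou.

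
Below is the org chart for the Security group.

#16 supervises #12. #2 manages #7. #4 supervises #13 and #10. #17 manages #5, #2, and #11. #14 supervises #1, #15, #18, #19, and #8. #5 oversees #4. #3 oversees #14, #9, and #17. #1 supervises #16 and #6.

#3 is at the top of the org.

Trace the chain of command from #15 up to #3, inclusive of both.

#15 reports to #14. #14 reports to #3. #3 is at the top.

#15 -> #14 -> #3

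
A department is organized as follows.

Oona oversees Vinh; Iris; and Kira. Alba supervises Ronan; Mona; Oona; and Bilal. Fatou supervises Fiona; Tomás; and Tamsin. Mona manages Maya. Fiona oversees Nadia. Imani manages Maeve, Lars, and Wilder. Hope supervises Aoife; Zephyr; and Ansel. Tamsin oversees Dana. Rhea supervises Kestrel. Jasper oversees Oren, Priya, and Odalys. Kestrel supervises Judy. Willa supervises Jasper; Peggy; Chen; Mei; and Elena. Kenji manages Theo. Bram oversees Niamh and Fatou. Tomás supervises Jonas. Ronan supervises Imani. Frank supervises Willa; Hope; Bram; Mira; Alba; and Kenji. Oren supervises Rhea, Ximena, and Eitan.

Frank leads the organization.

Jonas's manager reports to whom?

Fatou

Jonas reports to Tomás, and Tomás reports to Fatou. So Jonas's skip-level manager is Fatou.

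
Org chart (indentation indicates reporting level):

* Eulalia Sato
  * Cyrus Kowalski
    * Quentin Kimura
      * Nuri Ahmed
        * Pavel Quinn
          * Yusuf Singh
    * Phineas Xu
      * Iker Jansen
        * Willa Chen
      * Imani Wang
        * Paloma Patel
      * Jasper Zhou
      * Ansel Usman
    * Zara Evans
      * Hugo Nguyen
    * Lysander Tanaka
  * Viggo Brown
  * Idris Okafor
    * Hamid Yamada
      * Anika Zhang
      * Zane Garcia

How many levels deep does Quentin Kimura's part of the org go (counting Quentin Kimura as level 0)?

3

The longest chain under Quentin Kimura runs Quentin Kimura → Nuri Ahmed → Pavel Quinn → Yusuf Singh, which is 3 levels below Quentin Kimura.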